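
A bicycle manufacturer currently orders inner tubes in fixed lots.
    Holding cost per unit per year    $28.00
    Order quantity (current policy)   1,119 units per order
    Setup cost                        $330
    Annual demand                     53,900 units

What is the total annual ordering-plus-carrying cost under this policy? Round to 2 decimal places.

Orders/yr = 53,900/1,119 = 48.168; ordering cost = 48.168 × $330 = $15,895.44
Average inventory = 1,119/2 = 559.5; holding cost = 559.5 × $28 = $15,666.00
Total = $15,895.44 + $15,666.00 = $31,561.44

$31,561.44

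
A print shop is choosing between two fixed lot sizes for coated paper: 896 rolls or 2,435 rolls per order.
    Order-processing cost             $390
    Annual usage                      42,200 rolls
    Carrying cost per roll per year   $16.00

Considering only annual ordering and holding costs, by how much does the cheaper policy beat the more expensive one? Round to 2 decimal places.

$702.63

TC(Q) = (D/Q)S + (Q/2)H
TC(896) = (42,200/896)×390 + (896/2)×16 = $25,536.30
TC(2,435) = (42,200/2,435)×390 + (2,435/2)×16 = $26,238.93
Lots of 896 are cheaper by $702.63.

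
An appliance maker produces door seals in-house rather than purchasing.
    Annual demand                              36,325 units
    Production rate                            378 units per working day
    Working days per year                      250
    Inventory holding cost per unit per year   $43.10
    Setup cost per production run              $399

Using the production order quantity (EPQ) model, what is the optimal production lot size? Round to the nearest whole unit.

Daily demand d = 36,325/250 = 145.300; p = 378; 1 − d/p = 0.61561
EPQ = √(2DS / (H(1 − d/p)))
    = √(2 × 36,325 × 399 / (43.1 × 0.61561)) ≈ 1,045.23

1,045 units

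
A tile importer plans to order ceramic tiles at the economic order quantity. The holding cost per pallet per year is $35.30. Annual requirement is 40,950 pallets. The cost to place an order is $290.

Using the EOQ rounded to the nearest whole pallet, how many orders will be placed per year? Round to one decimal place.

EOQ = √(2DS/H) = √(2 × 40,950 × 290 / 35.3)
    = √(672,832.86) ≈ 820.26 → Q = 820
Orders per year = D/Q = 40,950 / 820 = 49.939

49.9 orders per year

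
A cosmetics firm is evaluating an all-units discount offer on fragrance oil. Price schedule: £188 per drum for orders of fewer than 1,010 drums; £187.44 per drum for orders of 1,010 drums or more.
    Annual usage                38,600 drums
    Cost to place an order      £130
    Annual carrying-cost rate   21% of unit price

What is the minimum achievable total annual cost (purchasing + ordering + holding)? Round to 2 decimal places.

H₁ = 21%×£188 = £39.4800;  H₂ = 21%×£187.44 = £39.3624
EOQ₁ = √(2×38,600×130/39.4800) = 504.19  (< 1,010, feasible at tier 1)
EOQ₂ = √(2×38,600×130/39.3624) = 504.94  (< 1,010 → use Q = 1,010 at tier-2 price)
TC(tier 1 (EOQ₁), Q≈504.2) = £7,276,705.31
TC(tier 2, Q≈1,010.0) = £7,260,030.33
Minimum at tier 2: £7,260,030.33

£7,260,030.33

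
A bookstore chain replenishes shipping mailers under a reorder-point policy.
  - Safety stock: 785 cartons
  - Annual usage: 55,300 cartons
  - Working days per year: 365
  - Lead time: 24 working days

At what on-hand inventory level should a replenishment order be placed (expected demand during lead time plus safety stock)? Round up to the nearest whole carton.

4,422 cartons

Daily demand d = 55,300 / 365 = 151.507 cartons/day
Demand during lead time = 151.507 × 24 = 3,636.16
Reorder point = 3,636.16 + 785 = 4,421.16 → round up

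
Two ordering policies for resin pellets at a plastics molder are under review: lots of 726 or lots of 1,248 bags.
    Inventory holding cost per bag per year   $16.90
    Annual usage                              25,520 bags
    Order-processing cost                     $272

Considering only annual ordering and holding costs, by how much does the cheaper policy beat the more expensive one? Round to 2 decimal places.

Annual cost at Q: ordering D·S/Q plus holding Q·H/2.
TC(726) = (25,520/726)×272 + (726/2)×16.9 = $15,695.91
TC(1,248) = (25,520/1,248)×272 + (1,248/2)×16.9 = $16,107.65
Cheaper: Q = 726.  Difference = $411.74

$411.74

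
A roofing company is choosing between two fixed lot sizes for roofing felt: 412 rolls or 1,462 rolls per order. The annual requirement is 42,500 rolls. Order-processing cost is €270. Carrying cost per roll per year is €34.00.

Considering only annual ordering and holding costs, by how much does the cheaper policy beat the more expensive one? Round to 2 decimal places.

For each Q, cost = (D/Q)·S + (Q/2)·H.
TC(412) = (42,500/412)×270 + (412/2)×34 = €34,855.94
TC(1,462) = (42,500/1,462)×270 + (1,462/2)×34 = €32,702.84
Lots of 1,462 are cheaper by €2,153.10.

€2,153.10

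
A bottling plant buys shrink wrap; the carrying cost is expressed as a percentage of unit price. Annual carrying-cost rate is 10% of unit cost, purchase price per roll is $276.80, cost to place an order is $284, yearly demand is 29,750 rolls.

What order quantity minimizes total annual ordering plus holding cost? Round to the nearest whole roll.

H = i·C = 0.1 × $276.8 = $27.6800 per roll-year
2DS/H = 2·29,750·284/27.68 = 610,476.88
EOQ = √610,476.88 ≈ 781.33

781 rolls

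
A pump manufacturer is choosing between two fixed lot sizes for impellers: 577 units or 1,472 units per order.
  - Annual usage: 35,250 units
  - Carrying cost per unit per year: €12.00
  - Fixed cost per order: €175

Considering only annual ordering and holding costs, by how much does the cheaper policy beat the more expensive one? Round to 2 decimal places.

€1,130.35

For each Q, cost = (D/Q)·S + (Q/2)·H.
TC(577) = (35,250/577)×175 + (577/2)×12 = €14,153.07
TC(1,472) = (35,250/1,472)×175 + (1,472/2)×12 = €13,022.73
|ΔTC| = |€14,153.07 − €13,022.73| = €1,130.35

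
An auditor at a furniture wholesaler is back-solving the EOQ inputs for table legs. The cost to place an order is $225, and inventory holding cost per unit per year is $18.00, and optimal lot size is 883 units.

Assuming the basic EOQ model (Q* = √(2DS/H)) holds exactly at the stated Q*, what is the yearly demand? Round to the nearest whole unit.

From Q* = √(2DS/H) ⇒ Q*² = 2DS/H.
D = Q²H / (2S) = 883² × 18 / (2 × 225) = 31,187.56

31,188 units per year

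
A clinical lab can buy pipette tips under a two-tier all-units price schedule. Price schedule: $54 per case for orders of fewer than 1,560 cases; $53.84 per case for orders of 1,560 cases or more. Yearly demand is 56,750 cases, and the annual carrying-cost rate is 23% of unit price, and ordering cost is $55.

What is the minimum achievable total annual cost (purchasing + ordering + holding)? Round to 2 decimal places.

$3,067,079.70

H₁ = 23%×$54 = $12.4200;  H₂ = 23%×$53.84 = $12.3832
EOQ₁ = √(2×56,750×55/12.4200) = 708.95  (< 1,560, feasible at tier 1)
EOQ₂ = √(2×56,750×55/12.3832) = 710.01  (< 1,560 → use Q = 1,560 at tier-2 price)
TC(tier 1 (EOQ₁), Q≈709.0) = $3,073,305.22
TC(tier 2, Q≈1,560.0) = $3,067,079.70
Minimum at tier 2: $3,067,079.70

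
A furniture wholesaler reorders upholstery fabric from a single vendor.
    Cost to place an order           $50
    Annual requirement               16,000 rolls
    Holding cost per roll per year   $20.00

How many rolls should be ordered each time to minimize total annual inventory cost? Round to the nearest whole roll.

283 rolls

2DS/H = 2·16,000·50/20 = 80,000.00
EOQ = √80,000.00 ≈ 282.84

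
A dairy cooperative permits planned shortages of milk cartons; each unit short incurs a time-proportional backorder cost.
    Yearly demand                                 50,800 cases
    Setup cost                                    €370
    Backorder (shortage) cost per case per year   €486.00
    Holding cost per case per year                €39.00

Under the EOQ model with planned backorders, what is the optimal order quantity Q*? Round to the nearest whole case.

Q* = √(2DS/H) · √((H + b)/b)
   = √(2 × 50,800 × 370 / 39) · √((39 + 486) / 486)
   = 981.783 × 1.0393 ≈ 1,020.42

1,020 cases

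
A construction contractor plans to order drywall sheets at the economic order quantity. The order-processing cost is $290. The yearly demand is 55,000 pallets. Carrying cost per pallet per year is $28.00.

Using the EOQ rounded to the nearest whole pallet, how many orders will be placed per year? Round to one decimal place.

51.5 orders per year

2DS/H = 2·55,000·290/28 = 1,139,285.71
EOQ = √1,139,285.71 ≈ 1,067.37 → Q = 1,067
Orders per year = D/Q = 55,000 / 1,067 = 51.546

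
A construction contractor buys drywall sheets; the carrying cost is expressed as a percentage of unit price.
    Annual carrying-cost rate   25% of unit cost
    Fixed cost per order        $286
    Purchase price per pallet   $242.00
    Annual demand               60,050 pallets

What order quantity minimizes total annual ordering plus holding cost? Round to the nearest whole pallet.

753 pallets

Carrying cost H = $242 × 25% = $60.5000/pallet/yr
2DS/H = 2·60,050·286/60.5 = 567,745.45
EOQ = √567,745.45 ≈ 753.49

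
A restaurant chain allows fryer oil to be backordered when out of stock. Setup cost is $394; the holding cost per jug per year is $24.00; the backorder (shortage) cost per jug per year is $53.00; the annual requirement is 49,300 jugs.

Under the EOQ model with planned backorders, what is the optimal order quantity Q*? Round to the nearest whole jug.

Basic EOQ = √(2·49,300·394/24) = 1,272.275
Backorder adjustment √((H+b)/b) = √((24+53)/53) = 1.2053
Q* = 1,272.275 × 1.2053 ≈ 1,533.52

1,534 jugs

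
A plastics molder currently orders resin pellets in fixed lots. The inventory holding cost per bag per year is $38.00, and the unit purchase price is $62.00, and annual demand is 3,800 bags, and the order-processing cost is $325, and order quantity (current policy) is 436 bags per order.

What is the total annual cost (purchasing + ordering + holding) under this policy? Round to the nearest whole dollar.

Annual ordering cost = (D/Q)·S = (3,800/436) × 325 = $2,832.57
Annual holding cost  = (Q/2)·H = (436/2) × 38 = $8,284.00
Purchase cost = D·C = 3,800 × 62 = $235,600.00
Total = $2,832.57 + $8,284.00 + $235,600.00 = $246,716.57

$246,717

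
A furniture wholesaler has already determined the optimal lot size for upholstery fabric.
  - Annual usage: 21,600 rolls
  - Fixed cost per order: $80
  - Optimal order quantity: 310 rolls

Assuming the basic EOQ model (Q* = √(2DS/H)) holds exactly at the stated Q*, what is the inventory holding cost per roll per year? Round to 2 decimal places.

EOQ relation: Q² = 2DS/H, so rearrange for the unknown.
H = 2DS / Q² = 2 × 21,600 × 80 / 310² = 35.9625

$35.96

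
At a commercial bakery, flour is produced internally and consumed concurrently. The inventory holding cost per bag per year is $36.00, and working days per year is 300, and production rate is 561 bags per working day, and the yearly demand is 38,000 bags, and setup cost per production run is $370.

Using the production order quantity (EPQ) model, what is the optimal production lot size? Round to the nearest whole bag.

1,004 bags

d = 38,000/300 = 126.6667 bags/day;  effective holding cost H(1 − d/p) = 36·(1 − 126.6667/561) = 27.87166
Q* = √(2DS / H_eff) = √(2·38,000·370 / 27.87166) ≈ 1,004.45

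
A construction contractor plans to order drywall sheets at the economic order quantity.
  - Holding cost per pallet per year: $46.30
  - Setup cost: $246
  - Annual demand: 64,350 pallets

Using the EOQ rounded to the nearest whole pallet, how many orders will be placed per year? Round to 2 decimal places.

77.81 orders per year

2DS/H = 2·64,350·246/46.3 = 683,805.62
EOQ = √683,805.62 ≈ 826.93 → Q = 827
N = D/Q = 64,350/827 ≈ 77.811 orders/yr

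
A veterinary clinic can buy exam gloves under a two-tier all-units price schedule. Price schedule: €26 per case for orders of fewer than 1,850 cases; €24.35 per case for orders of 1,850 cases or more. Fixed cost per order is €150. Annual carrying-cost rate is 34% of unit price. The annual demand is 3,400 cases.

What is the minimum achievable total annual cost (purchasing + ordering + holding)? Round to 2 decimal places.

€90,723.75

H₁ = 34%×€26 = €8.8400;  H₂ = 34%×€24.35 = €8.2790
EOQ₁ = √(2×3,400×150/8.8400) = 339.68  (< 1,850, feasible at tier 1)
EOQ₂ = √(2×3,400×150/8.2790) = 351.00  (< 1,850 → use Q = 1,850 at tier-2 price)
TC(tier 1 (EOQ₁), Q≈339.7) = €91,402.80
TC(tier 2, Q≈1,850.0) = €90,723.75
Minimum at tier 2: €90,723.75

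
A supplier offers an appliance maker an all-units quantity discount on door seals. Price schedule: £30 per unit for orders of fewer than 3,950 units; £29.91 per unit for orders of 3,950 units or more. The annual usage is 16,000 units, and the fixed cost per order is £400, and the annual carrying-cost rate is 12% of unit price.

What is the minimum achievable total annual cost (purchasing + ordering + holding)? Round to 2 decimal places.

£486,788.23

H₁ = 12%×£30 = £3.6000;  H₂ = 12%×£29.91 = £3.5892
EOQ₁ = √(2×16,000×400/3.6000) = 1,885.62  (< 3,950, feasible at tier 1)
EOQ₂ = √(2×16,000×400/3.5892) = 1,888.45  (< 3,950 → use Q = 3,950 at tier-2 price)
TC(tier 1 (EOQ₁), Q≈1,885.6) = £486,788.23
TC(tier 2, Q≈3,950.0) = £487,268.92
Minimum at tier 1 (EOQ₁): £486,788.23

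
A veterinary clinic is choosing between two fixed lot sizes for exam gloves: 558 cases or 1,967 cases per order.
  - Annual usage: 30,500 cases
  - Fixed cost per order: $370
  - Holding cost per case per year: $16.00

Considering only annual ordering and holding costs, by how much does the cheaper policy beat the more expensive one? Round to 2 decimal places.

$3,214.85

For each Q, cost = (D/Q)·S + (Q/2)·H.
TC(558) = (30,500/558)×370 + (558/2)×16 = $24,688.01
TC(1,967) = (30,500/1,967)×370 + (1,967/2)×16 = $21,473.16
|ΔTC| = |$24,688.01 − $21,473.16| = $3,214.85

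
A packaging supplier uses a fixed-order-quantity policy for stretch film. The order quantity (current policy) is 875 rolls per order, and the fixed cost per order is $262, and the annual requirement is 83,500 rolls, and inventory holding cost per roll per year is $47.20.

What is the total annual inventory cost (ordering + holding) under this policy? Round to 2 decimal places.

$45,652.29

Orders/yr = 83,500/875 = 95.429; ordering cost = 95.429 × $262 = $25,002.29
Average inventory = 875/2 = 437.5; holding cost = 437.5 × $47.2 = $20,650.00
Total = $25,002.29 + $20,650.00 = $45,652.29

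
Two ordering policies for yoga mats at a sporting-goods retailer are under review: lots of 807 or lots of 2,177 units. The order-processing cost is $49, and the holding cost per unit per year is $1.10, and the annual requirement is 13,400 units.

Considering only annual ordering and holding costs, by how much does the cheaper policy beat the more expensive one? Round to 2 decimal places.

$241.48

TC(Q) = (D/Q)S + (Q/2)H
TC(807) = (13,400/807)×49 + (807/2)×1.1 = $1,257.48
TC(2,177) = (13,400/2,177)×49 + (2,177/2)×1.1 = $1,498.96
|ΔTC| = |$1,257.48 − $1,498.96| = $241.48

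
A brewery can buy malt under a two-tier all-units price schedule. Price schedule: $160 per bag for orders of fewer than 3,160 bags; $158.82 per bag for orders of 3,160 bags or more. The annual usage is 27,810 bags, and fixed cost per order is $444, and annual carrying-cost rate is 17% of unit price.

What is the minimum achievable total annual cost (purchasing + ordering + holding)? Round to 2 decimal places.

H₁ = 17%×$160 = $27.2000;  H₂ = 17%×$158.82 = $26.9994
EOQ₁ = √(2×27,810×444/27.2000) = 952.85  (< 3,160, feasible at tier 1)
EOQ₂ = √(2×27,810×444/26.9994) = 956.38  (< 3,160 → use Q = 3,160 at tier-2 price)
TC(tier 1 (EOQ₁), Q≈952.8) = $4,475,517.40
TC(tier 2, Q≈3,160.0) = $4,463,350.73
Minimum at tier 2: $4,463,350.73

$4,463,350.73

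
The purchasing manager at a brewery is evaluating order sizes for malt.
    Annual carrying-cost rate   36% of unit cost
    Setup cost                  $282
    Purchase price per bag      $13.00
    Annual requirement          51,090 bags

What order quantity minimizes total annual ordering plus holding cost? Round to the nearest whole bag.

H = i·C = 0.36 × $13 = $4.6800 per bag-year
EOQ = √(2DS/H) = √(2 × 51,090 × 282 / 4.68)
    = √(6,157,000.00) ≈ 2,481.33

2,481 bags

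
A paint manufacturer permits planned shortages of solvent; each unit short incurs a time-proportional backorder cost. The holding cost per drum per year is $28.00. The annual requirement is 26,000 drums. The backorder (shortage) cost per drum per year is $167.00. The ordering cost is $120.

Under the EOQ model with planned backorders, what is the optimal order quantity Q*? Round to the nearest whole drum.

510 drums

Q* = √(2DS/H) · √((H + b)/b)
   = √(2 × 26,000 × 120 / 28) · √((28 + 167) / 167)
   = 472.077 × 1.0806 ≈ 510.12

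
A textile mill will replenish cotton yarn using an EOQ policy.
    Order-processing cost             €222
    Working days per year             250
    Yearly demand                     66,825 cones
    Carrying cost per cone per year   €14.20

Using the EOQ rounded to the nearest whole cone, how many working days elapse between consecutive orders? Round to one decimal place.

5.4 days

Optimal lot size Q* = (2 × 66,825 × €222 / €14.2)^½ ≈ 1,445.50 → Q = 1,445 cones
Cycle time = (working days × Q)/D = (250 × 1,445) / 66,825 = 5.406 days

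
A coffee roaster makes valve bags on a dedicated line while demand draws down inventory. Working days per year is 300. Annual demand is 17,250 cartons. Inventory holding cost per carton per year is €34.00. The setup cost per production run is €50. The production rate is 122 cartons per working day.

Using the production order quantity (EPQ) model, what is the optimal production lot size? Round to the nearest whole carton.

310 cartons

d = 17,250/300 = 57.5000 cartons/day;  effective holding cost H(1 − d/p) = 34·(1 − 57.5000/122) = 17.97541
Q* = √(2DS / H_eff) = √(2·17,250·50 / 17.97541) ≈ 309.78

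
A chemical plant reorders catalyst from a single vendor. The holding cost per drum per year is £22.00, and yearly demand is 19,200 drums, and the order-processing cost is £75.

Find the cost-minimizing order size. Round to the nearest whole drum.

362 drums

Optimal lot size Q* = (2 × 19,200 × £75 / £22)^½ ≈ 361.81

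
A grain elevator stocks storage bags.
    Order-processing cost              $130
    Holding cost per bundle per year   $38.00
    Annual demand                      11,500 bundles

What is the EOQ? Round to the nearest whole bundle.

281 bundles

2DS/H = 2·11,500·130/38 = 78,684.21
EOQ = √78,684.21 ≈ 280.51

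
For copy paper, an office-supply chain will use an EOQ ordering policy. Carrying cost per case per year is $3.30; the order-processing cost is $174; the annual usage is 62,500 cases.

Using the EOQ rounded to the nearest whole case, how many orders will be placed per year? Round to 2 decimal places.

24.35 orders per year

Optimal lot size Q* = (2 × 62,500 × $174 / $3.3)^½ ≈ 2,567.28 → Q = 2,567
Orders per year = D/Q = 62,500 / 2,567 = 24.347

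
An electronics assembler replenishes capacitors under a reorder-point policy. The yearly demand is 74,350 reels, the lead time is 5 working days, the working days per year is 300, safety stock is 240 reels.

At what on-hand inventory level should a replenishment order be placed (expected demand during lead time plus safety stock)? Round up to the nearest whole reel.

1,480 reels

Daily demand d = 74,350 / 300 = 247.833 reels/day
Demand during lead time = 247.833 × 5 = 1,239.17
Reorder point = 1,239.17 + 240 = 1,479.17 → round up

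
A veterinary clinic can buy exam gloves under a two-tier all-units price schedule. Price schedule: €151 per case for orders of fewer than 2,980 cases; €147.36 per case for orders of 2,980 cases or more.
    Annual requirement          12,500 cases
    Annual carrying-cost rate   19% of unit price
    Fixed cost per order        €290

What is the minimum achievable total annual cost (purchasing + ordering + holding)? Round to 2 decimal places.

€1,884,934.06

H₁ = 19%×€151 = €28.6900;  H₂ = 19%×€147.36 = €27.9984
EOQ₁ = √(2×12,500×290/28.6900) = 502.69  (< 2,980, feasible at tier 1)
EOQ₂ = √(2×12,500×290/27.9984) = 508.86  (< 2,980 → use Q = 2,980 at tier-2 price)
TC(tier 1 (EOQ₁), Q≈502.7) = €1,901,922.29
TC(tier 2, Q≈2,980.0) = €1,884,934.06
Minimum at tier 2: €1,884,934.06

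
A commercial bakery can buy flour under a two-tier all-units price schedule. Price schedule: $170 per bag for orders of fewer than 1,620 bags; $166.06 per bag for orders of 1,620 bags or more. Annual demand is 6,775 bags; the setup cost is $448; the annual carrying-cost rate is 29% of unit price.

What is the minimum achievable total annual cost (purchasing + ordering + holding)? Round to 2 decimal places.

$1,165,937.57

H₁ = 29%×$170 = $49.3000;  H₂ = 29%×$166.06 = $48.1574
EOQ₁ = √(2×6,775×448/49.3000) = 350.90  (< 1,620, feasible at tier 1)
EOQ₂ = √(2×6,775×448/48.1574) = 355.04  (< 1,620 → use Q = 1,620 at tier-2 price)
TC(tier 1 (EOQ₁), Q≈350.9) = $1,169,049.44
TC(tier 2, Q≈1,620.0) = $1,165,937.57
Minimum at tier 2: $1,165,937.57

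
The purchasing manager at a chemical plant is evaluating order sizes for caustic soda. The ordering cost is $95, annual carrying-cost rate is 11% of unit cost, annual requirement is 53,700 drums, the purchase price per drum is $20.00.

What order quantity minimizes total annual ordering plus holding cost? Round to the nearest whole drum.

Carrying cost H = $20 × 11% = $2.2000/drum/yr
2DS/H = 2·53,700·95/2.2 = 4,637,727.27
EOQ = √4,637,727.27 ≈ 2,153.54

2,154 drums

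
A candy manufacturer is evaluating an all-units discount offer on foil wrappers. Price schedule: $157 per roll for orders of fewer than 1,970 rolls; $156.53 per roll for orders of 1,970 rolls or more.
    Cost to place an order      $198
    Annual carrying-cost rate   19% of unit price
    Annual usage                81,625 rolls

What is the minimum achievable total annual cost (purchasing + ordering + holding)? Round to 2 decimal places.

H₁ = 19%×$157 = $29.8300;  H₂ = 19%×$156.53 = $29.7407
EOQ₁ = √(2×81,625×198/29.8300) = 1,040.96  (< 1,970, feasible at tier 1)
EOQ₂ = √(2×81,625×198/29.7407) = 1,042.52  (< 1,970 → use Q = 1,970 at tier-2 price)
TC(tier 1 (EOQ₁), Q≈1,041.0) = $12,846,176.73
TC(tier 2, Q≈1,970.0) = $12,814,259.77
Minimum at tier 2: $12,814,259.77

$12,814,259.77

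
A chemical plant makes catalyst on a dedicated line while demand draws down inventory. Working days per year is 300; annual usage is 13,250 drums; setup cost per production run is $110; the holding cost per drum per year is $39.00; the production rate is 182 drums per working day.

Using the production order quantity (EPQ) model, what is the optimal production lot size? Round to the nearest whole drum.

Daily demand d = 13,250/300 = 44.167; p = 182; 1 − d/p = 0.75733
EPQ = √(2DS / (H(1 − d/p)))
    = √(2 × 13,250 × 110 / (39 × 0.75733)) ≈ 314.16

314 drums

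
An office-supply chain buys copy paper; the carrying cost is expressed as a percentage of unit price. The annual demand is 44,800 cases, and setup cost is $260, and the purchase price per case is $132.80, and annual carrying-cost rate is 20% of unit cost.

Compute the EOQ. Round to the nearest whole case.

H = i·C = 0.2 × $132.8 = $26.5600 per case-year
Q* = √(2·D·S / H) = √(2·44,800·260 / 26.56) = √877,108.4 ≈ 936.54

937 cases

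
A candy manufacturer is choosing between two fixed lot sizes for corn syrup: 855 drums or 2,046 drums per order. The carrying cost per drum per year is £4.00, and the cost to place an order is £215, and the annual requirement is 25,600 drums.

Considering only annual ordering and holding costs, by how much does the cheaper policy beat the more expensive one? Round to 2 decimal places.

For each Q, cost = (D/Q)·S + (Q/2)·H.
TC(855) = (25,600/855)×215 + (855/2)×4 = £8,147.43
TC(2,046) = (25,600/2,046)×215 + (2,046/2)×4 = £6,782.13
Cheaper: Q = 2,046.  Difference = £1,365.30

£1,365.30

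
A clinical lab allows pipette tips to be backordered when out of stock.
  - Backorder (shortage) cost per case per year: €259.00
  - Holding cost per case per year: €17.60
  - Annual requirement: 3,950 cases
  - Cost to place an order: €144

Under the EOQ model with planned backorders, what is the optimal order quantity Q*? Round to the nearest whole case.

263 cases

Basic EOQ = √(2·3,950·144/17.6) = 254.237
Backorder adjustment √((H+b)/b) = √((17.6+259)/259) = 1.0334
Q* = 254.237 × 1.0334 ≈ 262.73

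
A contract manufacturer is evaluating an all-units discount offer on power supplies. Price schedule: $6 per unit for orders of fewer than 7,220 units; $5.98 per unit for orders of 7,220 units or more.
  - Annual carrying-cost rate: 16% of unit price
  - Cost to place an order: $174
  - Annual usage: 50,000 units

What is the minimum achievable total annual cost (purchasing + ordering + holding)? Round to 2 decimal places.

H₁ = 16%×$6 = $0.9600;  H₂ = 16%×$5.98 = $0.9568
EOQ₁ = √(2×50,000×174/0.9600) = 4,257.35  (< 7,220, feasible at tier 1)
EOQ₂ = √(2×50,000×174/0.9568) = 4,264.46  (< 7,220 → use Q = 7,220 at tier-2 price)
TC(tier 1 (EOQ₁), Q≈4,257.3) = $304,087.05
TC(tier 2, Q≈7,220.0) = $303,659.03
Minimum at tier 2: $303,659.03

$303,659.03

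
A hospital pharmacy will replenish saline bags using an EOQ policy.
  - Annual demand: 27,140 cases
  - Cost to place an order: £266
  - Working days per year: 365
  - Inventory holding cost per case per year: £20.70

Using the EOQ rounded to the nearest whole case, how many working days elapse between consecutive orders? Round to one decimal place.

11.2 days

Optimal lot size Q* = (2 × 27,140 × £266 / £20.7)^½ ≈ 835.17 → Q = 835 cases
Days between orders = 365 / (D/Q) = 365 / 32.503 ≈ 11.230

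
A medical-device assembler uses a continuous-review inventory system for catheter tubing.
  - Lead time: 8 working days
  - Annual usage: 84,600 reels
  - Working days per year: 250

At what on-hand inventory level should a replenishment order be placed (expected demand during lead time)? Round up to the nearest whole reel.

2,708 reels

Daily demand d = 84,600 / 250 = 338.400 reels/day
Demand during lead time = 338.400 × 8 = 2,707.20
Reorder point = 2,707.20 → round up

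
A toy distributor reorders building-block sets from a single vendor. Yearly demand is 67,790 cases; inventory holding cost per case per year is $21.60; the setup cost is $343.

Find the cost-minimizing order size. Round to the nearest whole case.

1,467 cases

Q* = √(2·D·S / H) = √(2·67,790·343 / 21.6) = √2,152,960.2 ≈ 1,467.30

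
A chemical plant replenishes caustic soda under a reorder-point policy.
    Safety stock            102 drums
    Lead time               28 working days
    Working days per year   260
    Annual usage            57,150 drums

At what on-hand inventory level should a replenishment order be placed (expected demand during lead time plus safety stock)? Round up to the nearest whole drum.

Daily demand d = 57,150 / 260 = 219.808 drums/day
Demand during lead time = 219.808 × 28 = 6,154.62
Reorder point = 6,154.62 + 102 = 6,256.62 → round up

6,257 drums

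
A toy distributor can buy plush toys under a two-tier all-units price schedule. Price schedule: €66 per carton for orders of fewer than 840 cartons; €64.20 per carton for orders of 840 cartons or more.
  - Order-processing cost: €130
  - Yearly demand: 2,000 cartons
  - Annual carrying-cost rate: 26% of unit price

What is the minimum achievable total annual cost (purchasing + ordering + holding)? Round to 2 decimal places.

H₁ = 26%×€66 = €17.1600;  H₂ = 26%×€64.20 = €16.6920
EOQ₁ = √(2×2,000×130/17.1600) = 174.08  (< 840, feasible at tier 1)
EOQ₂ = √(2×2,000×130/16.6920) = 176.50  (< 840 → use Q = 840 at tier-2 price)
TC(tier 1 (EOQ₁), Q≈174.1) = €134,987.17
TC(tier 2, Q≈840.0) = €135,720.16
Minimum at tier 1 (EOQ₁): €134,987.17

€134,987.17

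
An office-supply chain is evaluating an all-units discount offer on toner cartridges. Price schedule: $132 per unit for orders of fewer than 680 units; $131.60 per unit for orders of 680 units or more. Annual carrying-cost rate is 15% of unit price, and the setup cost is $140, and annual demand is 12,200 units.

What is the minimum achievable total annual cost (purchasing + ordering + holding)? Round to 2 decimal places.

H₁ = 15%×$132 = $19.8000;  H₂ = 15%×$131.60 = $19.7400
EOQ₁ = √(2×12,200×140/19.8000) = 415.36  (< 680, feasible at tier 1)
EOQ₂ = √(2×12,200×140/19.7400) = 415.99  (< 680 → use Q = 680 at tier-2 price)
TC(tier 1 (EOQ₁), Q≈415.4) = $1,618,624.16
TC(tier 2, Q≈680.0) = $1,614,743.36
Minimum at tier 2: $1,614,743.36

$1,614,743.36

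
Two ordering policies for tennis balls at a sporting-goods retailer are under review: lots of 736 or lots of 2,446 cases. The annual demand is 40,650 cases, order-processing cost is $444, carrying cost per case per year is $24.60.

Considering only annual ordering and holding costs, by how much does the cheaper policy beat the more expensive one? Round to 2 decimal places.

$3,889.27

TC(Q) = (D/Q)S + (Q/2)H
TC(736) = (40,650/736)×444 + (736/2)×24.6 = $33,575.35
TC(2,446) = (40,650/2,446)×444 + (2,446/2)×24.6 = $37,464.62
|ΔTC| = |$33,575.35 − $37,464.62| = $3,889.27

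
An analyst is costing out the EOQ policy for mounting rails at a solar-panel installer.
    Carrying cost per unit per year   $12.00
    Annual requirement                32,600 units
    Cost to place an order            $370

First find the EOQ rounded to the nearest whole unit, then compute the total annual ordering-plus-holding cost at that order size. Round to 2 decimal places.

$17,014.35

EOQ = √(2DS/H) = √(2 × 32,600 × 370 / 12)
    = √(2,010,333.33) ≈ 1,417.86 → Q = 1,418 units
Orders/yr = 32,600/1,418 = 22.990; ordering cost = 22.990 × $370 = $8,506.35
Average inventory = 1,418/2 = 709; holding cost = 709 × $12 = $8,508.00
Total = $8,506.35 + $8,508.00 = $17,014.35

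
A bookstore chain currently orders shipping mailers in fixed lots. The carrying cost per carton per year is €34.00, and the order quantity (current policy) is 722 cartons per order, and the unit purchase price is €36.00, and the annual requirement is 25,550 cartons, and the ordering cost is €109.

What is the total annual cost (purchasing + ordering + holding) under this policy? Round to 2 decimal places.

Annual ordering cost = (D/Q)·S = (25,550/722) × 109 = €3,857.27
Annual holding cost  = (Q/2)·H = (722/2) × 34 = €12,274.00
Purchase cost = D·C = 25,550 × 36 = €919,800.00
Total = €3,857.27 + €12,274.00 + €919,800.00 = €935,931.27

€935,931.27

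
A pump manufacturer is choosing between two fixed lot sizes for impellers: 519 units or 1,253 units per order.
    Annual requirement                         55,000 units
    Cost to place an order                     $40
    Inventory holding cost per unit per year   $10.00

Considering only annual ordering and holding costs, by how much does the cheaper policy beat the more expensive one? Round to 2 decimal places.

Annual cost at Q: ordering D·S/Q plus holding Q·H/2.
TC(519) = (55,000/519)×40 + (519/2)×10 = $6,833.92
TC(1,253) = (55,000/1,253)×40 + (1,253/2)×10 = $8,020.79
|ΔTC| = |$6,833.92 − $8,020.79| = $1,186.87

$1,186.87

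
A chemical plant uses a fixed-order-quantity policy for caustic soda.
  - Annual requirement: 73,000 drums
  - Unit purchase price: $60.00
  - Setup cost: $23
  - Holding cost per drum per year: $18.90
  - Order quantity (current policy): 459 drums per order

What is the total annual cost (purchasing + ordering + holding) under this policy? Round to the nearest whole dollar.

Ordering: D/Q × S = 73,000/459 × $23 = $3,657.95
Holding:  Q/2 × H = 459/2 × $18.9 = $4,337.55
Purchase cost = D·C = 73,000 × 60 = $4,380,000.00
Total = $3,657.95 + $4,337.55 + $4,380,000.00 = $4,387,995.50

$4,387,996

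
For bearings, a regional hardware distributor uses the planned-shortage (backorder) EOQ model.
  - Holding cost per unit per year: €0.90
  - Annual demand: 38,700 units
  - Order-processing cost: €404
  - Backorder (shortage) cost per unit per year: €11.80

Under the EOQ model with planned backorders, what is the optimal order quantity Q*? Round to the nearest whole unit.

6,115 units

Q* = √(2DS/H) · √((H + b)/b)
   = √(2 × 38,700 × 404 / 0.9) · √((0.9 + 11.8) / 11.8)
   = 5,894.404 × 1.0374 ≈ 6,115.06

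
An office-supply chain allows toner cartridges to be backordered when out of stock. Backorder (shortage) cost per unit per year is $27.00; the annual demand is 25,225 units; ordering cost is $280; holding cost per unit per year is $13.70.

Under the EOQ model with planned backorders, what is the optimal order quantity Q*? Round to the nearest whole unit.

Q* = √(2DS/H) · √((H + b)/b)
   = √(2 × 25,225 × 280 / 13.7) · √((13.7 + 27) / 27)
   = 1,015.428 × 1.2278 ≈ 1,246.71

1,247 units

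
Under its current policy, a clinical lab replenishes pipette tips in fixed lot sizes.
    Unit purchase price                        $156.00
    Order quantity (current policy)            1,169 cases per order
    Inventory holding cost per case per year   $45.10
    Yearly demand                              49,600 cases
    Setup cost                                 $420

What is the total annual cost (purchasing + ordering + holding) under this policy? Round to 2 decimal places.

$7,781,781.31

Orders/yr = 49,600/1,169 = 42.429; ordering cost = 42.429 × $420 = $17,820.36
Average inventory = 1,169/2 = 584.5; holding cost = 584.5 × $45.1 = $26,360.95
Purchase cost = D·C = 49,600 × 156 = $7,737,600.00
Total = $17,820.36 + $26,360.95 + $7,737,600.00 = $7,781,781.31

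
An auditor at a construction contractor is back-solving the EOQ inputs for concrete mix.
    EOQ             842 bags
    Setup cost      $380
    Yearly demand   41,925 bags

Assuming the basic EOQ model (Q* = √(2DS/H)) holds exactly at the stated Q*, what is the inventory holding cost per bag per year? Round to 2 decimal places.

$44.94

Since Q* = (2DS/H)^½, squaring gives Q*²·H = 2DS.
H = 2DS / Q² = 2 × 41,925 × 380 / 842² = 44.9430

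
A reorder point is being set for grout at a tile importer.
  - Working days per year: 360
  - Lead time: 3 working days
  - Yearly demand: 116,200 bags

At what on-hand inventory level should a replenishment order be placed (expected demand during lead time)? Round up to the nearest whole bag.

969 bags

Daily demand d = 116,200 / 360 = 322.778 bags/day
Demand during lead time = 322.778 × 3 = 968.33
Reorder point = 968.33 → round up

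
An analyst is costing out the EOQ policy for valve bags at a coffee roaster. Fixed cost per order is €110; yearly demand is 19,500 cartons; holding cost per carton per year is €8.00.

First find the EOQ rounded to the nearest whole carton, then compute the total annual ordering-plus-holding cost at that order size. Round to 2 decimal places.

€5,858.33

EOQ = √(2DS/H) = √(2 × 19,500 × 110 / 8)
    = √(536,250.00) ≈ 732.29 → Q = 732 cartons
Annual ordering cost = (D/Q)·S = (19,500/732) × 110 = €2,930.33
Annual holding cost  = (Q/2)·H = (732/2) × 8 = €2,928.00
Total = €2,930.33 + €2,928.00 = €5,858.33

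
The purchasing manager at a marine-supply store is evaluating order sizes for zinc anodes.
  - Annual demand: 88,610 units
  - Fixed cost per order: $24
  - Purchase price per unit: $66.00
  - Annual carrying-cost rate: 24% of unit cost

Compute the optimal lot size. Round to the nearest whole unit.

518 units

Holding cost per unit per year: H = 24% × $66 = $15.8400
EOQ = √(2DS/H) = √(2 × 88,610 × 24 / 15.84)
    = √(268,515.15) ≈ 518.18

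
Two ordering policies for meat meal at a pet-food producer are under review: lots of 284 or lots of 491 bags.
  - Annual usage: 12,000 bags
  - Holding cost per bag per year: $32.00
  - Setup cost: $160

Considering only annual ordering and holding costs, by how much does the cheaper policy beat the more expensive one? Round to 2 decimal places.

For each Q, cost = (D/Q)·S + (Q/2)·H.
TC(284) = (12,000/284)×160 + (284/2)×32 = $11,304.56
TC(491) = (12,000/491)×160 + (491/2)×32 = $11,766.39
Cheaper: Q = 284.  Difference = $461.82

$461.82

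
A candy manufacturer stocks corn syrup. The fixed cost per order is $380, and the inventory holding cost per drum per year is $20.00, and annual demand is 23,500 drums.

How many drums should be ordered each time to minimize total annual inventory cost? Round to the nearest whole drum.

945 drums

Q* = √(2·D·S / H) = √(2·23,500·380 / 20) = √893,000.0 ≈ 944.99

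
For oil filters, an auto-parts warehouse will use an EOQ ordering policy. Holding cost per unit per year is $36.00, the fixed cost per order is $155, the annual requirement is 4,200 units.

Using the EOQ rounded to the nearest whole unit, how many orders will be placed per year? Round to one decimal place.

22.1 orders per year

Optimal lot size Q* = (2 × 4,200 × $155 / $36)^½ ≈ 190.18 → Q = 190
Orders per year = D/Q = 4,200 / 190 = 22.105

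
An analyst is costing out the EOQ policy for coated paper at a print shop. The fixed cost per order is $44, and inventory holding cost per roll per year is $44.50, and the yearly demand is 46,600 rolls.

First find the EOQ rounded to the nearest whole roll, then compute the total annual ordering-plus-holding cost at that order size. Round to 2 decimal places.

$13,508.74

Optimal lot size Q* = (2 × 46,600 × $44 / $44.5)^½ ≈ 303.57 → Q = 304 rolls
Annual ordering cost = (D/Q)·S = (46,600/304) × 44 = $6,744.74
Annual holding cost  = (Q/2)·H = (304/2) × 44.5 = $6,764.00
Total = $6,744.74 + $6,764.00 = $13,508.74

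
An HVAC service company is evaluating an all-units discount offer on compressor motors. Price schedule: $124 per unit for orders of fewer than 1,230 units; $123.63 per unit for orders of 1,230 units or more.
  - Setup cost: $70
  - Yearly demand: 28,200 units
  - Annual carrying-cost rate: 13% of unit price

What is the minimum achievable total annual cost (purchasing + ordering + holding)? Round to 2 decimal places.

H₁ = 13%×$124 = $16.1200;  H₂ = 13%×$123.63 = $16.0719
EOQ₁ = √(2×28,200×70/16.1200) = 494.89  (< 1,230, feasible at tier 1)
EOQ₂ = √(2×28,200×70/16.0719) = 495.63  (< 1,230 → use Q = 1,230 at tier-2 price)
TC(tier 1 (EOQ₁), Q≈494.9) = $3,504,777.58
TC(tier 2, Q≈1,230.0) = $3,497,855.10
Minimum at tier 2: $3,497,855.10

$3,497,855.10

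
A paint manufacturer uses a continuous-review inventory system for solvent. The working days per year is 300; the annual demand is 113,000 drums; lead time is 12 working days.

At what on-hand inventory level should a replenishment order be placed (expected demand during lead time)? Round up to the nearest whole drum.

4,520 drums

Daily demand d = 113,000 / 300 = 376.667 drums/day
Demand during lead time = 376.667 × 12 = 4,520.00
Reorder point = 4,520.00 → round up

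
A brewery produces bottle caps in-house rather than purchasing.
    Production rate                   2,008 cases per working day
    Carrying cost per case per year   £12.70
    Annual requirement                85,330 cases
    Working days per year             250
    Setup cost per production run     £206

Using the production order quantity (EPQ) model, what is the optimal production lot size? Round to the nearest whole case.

1,826 cases

d = 85,330/250 = 341.3200 cases/day;  effective holding cost H(1 − d/p) = 12.7·(1 − 341.3200/2008) = 10.54125
Q* = √(2DS / H_eff) = √(2·85,330·206 / 10.54125) ≈ 1,826.22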